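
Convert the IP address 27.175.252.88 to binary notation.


27 = 00011011
175 = 10101111
252 = 11111100
88 = 01011000
Binary: 00011011.10101111.11111100.01011000


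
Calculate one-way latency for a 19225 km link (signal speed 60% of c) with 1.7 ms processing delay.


Speed = 0.6 * 3e5 km/s = 180000 km/s
Propagation delay = 19225 / 180000 = 0.1068 s = 106.8056 ms
Processing delay = 1.7 ms
Total one-way latency = 108.5056 ms


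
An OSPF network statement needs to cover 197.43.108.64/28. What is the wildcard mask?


Subnet mask: 255.255.255.240
Wildcard = 255.255.255.255 - subnet mask
255 - 255 = 0
255 - 255 = 0
255 - 255 = 0
255 - 240 = 15
Wildcard: 0.0.0.15


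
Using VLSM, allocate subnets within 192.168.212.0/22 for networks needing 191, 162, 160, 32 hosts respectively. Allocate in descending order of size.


191 hosts -> /24 (254 usable): 192.168.212.0/24
162 hosts -> /24 (254 usable): 192.168.213.0/24
160 hosts -> /24 (254 usable): 192.168.214.0/24
32 hosts -> /26 (62 usable): 192.168.215.0/26
Allocation: 192.168.212.0/24 (191 hosts, 254 usable); 192.168.213.0/24 (162 hosts, 254 usable); 192.168.214.0/24 (160 hosts, 254 usable); 192.168.215.0/26 (32 hosts, 62 usable)


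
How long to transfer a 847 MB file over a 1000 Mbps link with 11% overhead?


Effective throughput = 1000 * (1 - 11/100) = 890 Mbps
File size in Mb = 847 * 8 = 6776 Mb
Time = 6776 / 890
Time = 7.6135 seconds


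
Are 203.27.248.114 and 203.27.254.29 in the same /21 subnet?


Mask: 255.255.248.0
203.27.248.114 AND mask = 203.27.248.0
203.27.254.29 AND mask = 203.27.248.0
Yes, same subnet (203.27.248.0)


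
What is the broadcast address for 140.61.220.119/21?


Network: 140.61.216.0/21
Host bits = 11
Set all host bits to 1:
Broadcast: 140.61.223.255


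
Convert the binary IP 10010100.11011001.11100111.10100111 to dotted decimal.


10010100 = 148
11011001 = 217
11100111 = 231
10100111 = 167
IP: 148.217.231.167


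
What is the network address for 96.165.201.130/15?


IP:   01100000.10100101.11001001.10000010
Mask: 11111111.11111110.00000000.00000000
AND operation:
Net:  01100000.10100100.00000000.00000000
Network: 96.164.0.0/15


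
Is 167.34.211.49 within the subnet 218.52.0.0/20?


Subnet network: 218.52.0.0
Test IP AND mask: 167.34.208.0
No, 167.34.211.49 is not in 218.52.0.0/20


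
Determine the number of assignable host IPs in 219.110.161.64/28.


Host bits = 32 - 28 = 4
Total addresses = 2^4 = 16
Usable = total - 2 (network and broadcast)
Usable hosts: 14


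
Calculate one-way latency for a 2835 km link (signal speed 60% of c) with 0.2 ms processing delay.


Speed = 0.6 * 3e5 km/s = 180000 km/s
Propagation delay = 2835 / 180000 = 0.0158 s = 15.75 ms
Processing delay = 0.2 ms
Total one-way latency = 15.95 ms


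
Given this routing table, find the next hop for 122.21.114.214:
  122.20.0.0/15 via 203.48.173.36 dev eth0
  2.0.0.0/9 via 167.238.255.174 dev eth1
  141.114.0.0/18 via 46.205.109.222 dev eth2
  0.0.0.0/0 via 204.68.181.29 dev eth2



Longest prefix match for 122.21.114.214:
  /15 122.20.0.0: MATCH
  /9 2.0.0.0: no
  /18 141.114.0.0: no
  /0 0.0.0.0: MATCH
Selected: next-hop 203.48.173.36 via eth0 (matched /15)


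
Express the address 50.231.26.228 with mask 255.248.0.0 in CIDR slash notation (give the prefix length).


Binary: 11111111.11111000.00000000.00000000
Count leading 1s
Prefix: /13


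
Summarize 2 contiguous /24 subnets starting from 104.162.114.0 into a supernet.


Original prefix: /24
Number of subnets: 2 = 2^1
New prefix = 24 - 1 = 23
Supernet: 104.162.114.0/23


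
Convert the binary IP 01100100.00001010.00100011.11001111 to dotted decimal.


01100100 = 100
00001010 = 10
00100011 = 35
11001111 = 207
IP: 100.10.35.207


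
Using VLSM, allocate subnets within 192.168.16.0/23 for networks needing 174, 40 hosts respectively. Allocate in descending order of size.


174 hosts -> /24 (254 usable): 192.168.16.0/24
40 hosts -> /26 (62 usable): 192.168.17.0/26
Allocation: 192.168.16.0/24 (174 hosts, 254 usable); 192.168.17.0/26 (40 hosts, 62 usable)


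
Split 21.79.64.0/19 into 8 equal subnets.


New prefix = 19 + 3 = 22
Each subnet has 1024 addresses
  21.79.64.0/22
  21.79.68.0/22
  21.79.72.0/22
  21.79.76.0/22
  21.79.80.0/22
  21.79.84.0/22
  21.79.88.0/22
  21.79.92.0/22
Subnets: 21.79.64.0/22, 21.79.68.0/22, 21.79.72.0/22, 21.79.76.0/22, 21.79.80.0/22, 21.79.84.0/22, 21.79.88.0/22, 21.79.92.0/22


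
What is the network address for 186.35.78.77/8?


IP:   10111010.00100011.01001110.01001101
Mask: 11111111.00000000.00000000.00000000
AND operation:
Net:  10111010.00000000.00000000.00000000
Network: 186.0.0.0/8


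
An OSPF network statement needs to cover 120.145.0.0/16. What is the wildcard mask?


Subnet mask: 255.255.0.0
Wildcard = 255.255.255.255 - subnet mask
255 - 255 = 0
255 - 255 = 0
255 - 0 = 255
255 - 0 = 255
Wildcard: 0.0.255.255


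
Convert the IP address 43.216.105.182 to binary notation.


43 = 00101011
216 = 11011000
105 = 01101001
182 = 10110110
Binary: 00101011.11011000.01101001.10110110


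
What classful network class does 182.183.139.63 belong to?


First octet: 182
Binary: 10110110
10xxxxxx -> Class B (128-191)
Class B, default mask 255.255.0.0 (/16)


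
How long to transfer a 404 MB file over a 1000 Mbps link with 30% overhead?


Effective throughput = 1000 * (1 - 30/100) = 700 Mbps
File size in Mb = 404 * 8 = 3232 Mb
Time = 3232 / 700
Time = 4.6171 seconds


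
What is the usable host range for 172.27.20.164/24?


Network: 172.27.20.0
Broadcast: 172.27.20.255
First usable = network + 1
Last usable = broadcast - 1
Range: 172.27.20.1 to 172.27.20.254


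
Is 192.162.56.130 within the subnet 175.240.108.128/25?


Subnet network: 175.240.108.128
Test IP AND mask: 192.162.56.128
No, 192.162.56.130 is not in 175.240.108.128/25


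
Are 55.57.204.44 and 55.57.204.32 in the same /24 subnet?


Mask: 255.255.255.0
55.57.204.44 AND mask = 55.57.204.0
55.57.204.32 AND mask = 55.57.204.0
Yes, same subnet (55.57.204.0)


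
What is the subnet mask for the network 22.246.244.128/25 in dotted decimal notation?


/25 means 25 network bits, 7 host bits
Binary: 11111111111111111111111110000000
Mask: 255.255.255.128


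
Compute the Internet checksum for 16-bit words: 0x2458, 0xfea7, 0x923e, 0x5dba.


Sum all words (with carry folding):
+ 0x2458 = 0x2458
+ 0xfea7 = 0x2300
+ 0x923e = 0xb53e
+ 0x5dba = 0x12f9
One's complement: ~0x12f9
Checksum = 0xed06


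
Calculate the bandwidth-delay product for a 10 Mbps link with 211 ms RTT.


BDP = bandwidth * RTT
= 10 Mbps * 211 ms
= 10 * 1e6 * 211 / 1000 bits
= 2110000 bits
= 263750 bytes
= 257.5684 KB
BDP = 2110000 bits (263750 bytes)


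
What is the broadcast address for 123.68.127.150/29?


Network: 123.68.127.144/29
Host bits = 3
Set all host bits to 1:
Broadcast: 123.68.127.151


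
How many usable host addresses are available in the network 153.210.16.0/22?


Host bits = 32 - 22 = 10
Total addresses = 2^10 = 1024
Usable = total - 2 (network and broadcast)
Usable hosts: 1022


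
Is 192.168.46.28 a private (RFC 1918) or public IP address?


RFC 1918 private ranges:
  10.0.0.0/8 (10.0.0.0 - 10.255.255.255)
  172.16.0.0/12 (172.16.0.0 - 172.31.255.255)
  192.168.0.0/16 (192.168.0.0 - 192.168.255.255)
Private (in 192.168.0.0/16)


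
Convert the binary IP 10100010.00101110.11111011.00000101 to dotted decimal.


10100010 = 162
00101110 = 46
11111011 = 251
00000101 = 5
IP: 162.46.251.5


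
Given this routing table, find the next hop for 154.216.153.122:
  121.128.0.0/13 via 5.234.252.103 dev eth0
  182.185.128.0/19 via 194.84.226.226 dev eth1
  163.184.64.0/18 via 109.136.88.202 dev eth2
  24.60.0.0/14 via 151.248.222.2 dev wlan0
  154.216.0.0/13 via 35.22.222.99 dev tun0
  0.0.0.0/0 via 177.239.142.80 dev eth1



Longest prefix match for 154.216.153.122:
  /13 121.128.0.0: no
  /19 182.185.128.0: no
  /18 163.184.64.0: no
  /14 24.60.0.0: no
  /13 154.216.0.0: MATCH
  /0 0.0.0.0: MATCH
Selected: next-hop 35.22.222.99 via tun0 (matched /13)


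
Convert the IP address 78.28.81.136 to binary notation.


78 = 01001110
28 = 00011100
81 = 01010001
136 = 10001000
Binary: 01001110.00011100.01010001.10001000


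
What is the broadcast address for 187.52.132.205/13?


Network: 187.48.0.0/13
Host bits = 19
Set all host bits to 1:
Broadcast: 187.55.255.255


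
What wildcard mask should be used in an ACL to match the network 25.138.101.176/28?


Subnet mask: 255.255.255.240
Wildcard = 255.255.255.255 - subnet mask
255 - 255 = 0
255 - 255 = 0
255 - 255 = 0
255 - 240 = 15
Wildcard: 0.0.0.15


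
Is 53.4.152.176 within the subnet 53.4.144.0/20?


Subnet network: 53.4.144.0
Test IP AND mask: 53.4.144.0
Yes, 53.4.152.176 is in 53.4.144.0/20


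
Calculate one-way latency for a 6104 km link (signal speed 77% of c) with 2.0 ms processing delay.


Speed = 0.77 * 3e5 km/s = 231000 km/s
Propagation delay = 6104 / 231000 = 0.0264 s = 26.4242 ms
Processing delay = 2.0 ms
Total one-way latency = 28.4242 ms


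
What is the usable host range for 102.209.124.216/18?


Network: 102.209.64.0
Broadcast: 102.209.127.255
First usable = network + 1
Last usable = broadcast - 1
Range: 102.209.64.1 to 102.209.127.254


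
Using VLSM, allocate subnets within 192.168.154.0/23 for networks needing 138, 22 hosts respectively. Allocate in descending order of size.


138 hosts -> /24 (254 usable): 192.168.154.0/24
22 hosts -> /27 (30 usable): 192.168.155.0/27
Allocation: 192.168.154.0/24 (138 hosts, 254 usable); 192.168.155.0/27 (22 hosts, 30 usable)


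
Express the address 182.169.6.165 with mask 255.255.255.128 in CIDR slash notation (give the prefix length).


Binary: 11111111.11111111.11111111.10000000
Count leading 1s
Prefix: /25


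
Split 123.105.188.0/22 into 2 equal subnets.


New prefix = 22 + 1 = 23
Each subnet has 512 addresses
  123.105.188.0/23
  123.105.190.0/23
Subnets: 123.105.188.0/23, 123.105.190.0/23


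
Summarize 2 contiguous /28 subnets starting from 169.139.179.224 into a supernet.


Original prefix: /28
Number of subnets: 2 = 2^1
New prefix = 28 - 1 = 27
Supernet: 169.139.179.224/27


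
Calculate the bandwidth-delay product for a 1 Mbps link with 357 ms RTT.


BDP = bandwidth * RTT
= 1 Mbps * 357 ms
= 1 * 1e6 * 357 / 1000 bits
= 357000 bits
= 44625 bytes
= 43.5791 KB
BDP = 357000 bits (44625 bytes)


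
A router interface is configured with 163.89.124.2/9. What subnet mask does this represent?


/9 means 9 network bits, 23 host bits
Binary: 11111111100000000000000000000000
Mask: 255.128.0.0


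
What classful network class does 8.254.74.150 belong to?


First octet: 8
Binary: 00001000
0xxxxxxx -> Class A (1-126)
Class A, default mask 255.0.0.0 (/8)


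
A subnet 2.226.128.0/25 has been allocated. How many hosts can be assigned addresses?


Host bits = 32 - 25 = 7
Total addresses = 2^7 = 128
Usable = total - 2 (network and broadcast)
Usable hosts: 126


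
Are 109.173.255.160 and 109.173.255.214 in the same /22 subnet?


Mask: 255.255.252.0
109.173.255.160 AND mask = 109.173.252.0
109.173.255.214 AND mask = 109.173.252.0
Yes, same subnet (109.173.252.0)


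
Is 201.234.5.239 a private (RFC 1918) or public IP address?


RFC 1918 private ranges:
  10.0.0.0/8 (10.0.0.0 - 10.255.255.255)
  172.16.0.0/12 (172.16.0.0 - 172.31.255.255)
  192.168.0.0/16 (192.168.0.0 - 192.168.255.255)
Public (not in any RFC 1918 range)


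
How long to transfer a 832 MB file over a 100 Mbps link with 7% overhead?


Effective throughput = 100 * (1 - 7/100) = 93 Mbps
File size in Mb = 832 * 8 = 6656 Mb
Time = 6656 / 93
Time = 71.5699 seconds


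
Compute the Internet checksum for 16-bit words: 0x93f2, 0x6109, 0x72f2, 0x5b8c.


Sum all words (with carry folding):
+ 0x93f2 = 0x93f2
+ 0x6109 = 0xf4fb
+ 0x72f2 = 0x67ee
+ 0x5b8c = 0xc37a
One's complement: ~0xc37a
Checksum = 0x3c85


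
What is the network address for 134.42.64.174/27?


IP:   10000110.00101010.01000000.10101110
Mask: 11111111.11111111.11111111.11100000
AND operation:
Net:  10000110.00101010.01000000.10100000
Network: 134.42.64.160/27


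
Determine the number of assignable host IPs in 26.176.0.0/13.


Host bits = 32 - 13 = 19
Total addresses = 2^19 = 524288
Usable = total - 2 (network and broadcast)
Usable hosts: 524286


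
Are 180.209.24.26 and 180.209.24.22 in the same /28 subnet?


Mask: 255.255.255.240
180.209.24.26 AND mask = 180.209.24.16
180.209.24.22 AND mask = 180.209.24.16
Yes, same subnet (180.209.24.16)


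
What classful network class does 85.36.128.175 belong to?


First octet: 85
Binary: 01010101
0xxxxxxx -> Class A (1-126)
Class A, default mask 255.0.0.0 (/8)


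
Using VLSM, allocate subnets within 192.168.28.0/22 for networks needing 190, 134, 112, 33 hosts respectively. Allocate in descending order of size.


190 hosts -> /24 (254 usable): 192.168.28.0/24
134 hosts -> /24 (254 usable): 192.168.29.0/24
112 hosts -> /25 (126 usable): 192.168.30.0/25
33 hosts -> /26 (62 usable): 192.168.30.128/26
Allocation: 192.168.28.0/24 (190 hosts, 254 usable); 192.168.29.0/24 (134 hosts, 254 usable); 192.168.30.0/25 (112 hosts, 126 usable); 192.168.30.128/26 (33 hosts, 62 usable)


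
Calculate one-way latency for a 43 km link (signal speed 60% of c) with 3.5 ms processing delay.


Speed = 0.6 * 3e5 km/s = 180000 km/s
Propagation delay = 43 / 180000 = 0.0002 s = 0.2389 ms
Processing delay = 3.5 ms
Total one-way latency = 3.7389 ms


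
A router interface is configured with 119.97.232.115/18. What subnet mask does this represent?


/18 means 18 network bits, 14 host bits
Binary: 11111111111111111100000000000000
Mask: 255.255.192.0


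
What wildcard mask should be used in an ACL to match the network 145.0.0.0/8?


Subnet mask: 255.0.0.0
Wildcard = 255.255.255.255 - subnet mask
255 - 255 = 0
255 - 0 = 255
255 - 0 = 255
255 - 0 = 255
Wildcard: 0.255.255.255


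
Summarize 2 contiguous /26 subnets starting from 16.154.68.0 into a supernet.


Original prefix: /26
Number of subnets: 2 = 2^1
New prefix = 26 - 1 = 25
Supernet: 16.154.68.0/25


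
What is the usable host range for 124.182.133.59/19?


Network: 124.182.128.0
Broadcast: 124.182.159.255
First usable = network + 1
Last usable = broadcast - 1
Range: 124.182.128.1 to 124.182.159.254


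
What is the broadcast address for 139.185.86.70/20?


Network: 139.185.80.0/20
Host bits = 12
Set all host bits to 1:
Broadcast: 139.185.95.255


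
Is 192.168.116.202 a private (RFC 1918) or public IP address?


RFC 1918 private ranges:
  10.0.0.0/8 (10.0.0.0 - 10.255.255.255)
  172.16.0.0/12 (172.16.0.0 - 172.31.255.255)
  192.168.0.0/16 (192.168.0.0 - 192.168.255.255)
Private (in 192.168.0.0/16)


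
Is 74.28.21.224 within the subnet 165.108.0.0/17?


Subnet network: 165.108.0.0
Test IP AND mask: 74.28.0.0
No, 74.28.21.224 is not in 165.108.0.0/17


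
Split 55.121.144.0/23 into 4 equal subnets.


New prefix = 23 + 2 = 25
Each subnet has 128 addresses
  55.121.144.0/25
  55.121.144.128/25
  55.121.145.0/25
  55.121.145.128/25
Subnets: 55.121.144.0/25, 55.121.144.128/25, 55.121.145.0/25, 55.121.145.128/25


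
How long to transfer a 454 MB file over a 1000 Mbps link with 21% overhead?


Effective throughput = 1000 * (1 - 21/100) = 790 Mbps
File size in Mb = 454 * 8 = 3632 Mb
Time = 3632 / 790
Time = 4.5975 seconds


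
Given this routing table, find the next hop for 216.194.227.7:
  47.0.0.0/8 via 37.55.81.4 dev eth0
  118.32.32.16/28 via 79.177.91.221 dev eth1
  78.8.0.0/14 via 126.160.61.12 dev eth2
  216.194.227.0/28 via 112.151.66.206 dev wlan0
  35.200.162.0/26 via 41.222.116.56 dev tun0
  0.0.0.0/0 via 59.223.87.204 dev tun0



Longest prefix match for 216.194.227.7:
  /8 47.0.0.0: no
  /28 118.32.32.16: no
  /14 78.8.0.0: no
  /28 216.194.227.0: MATCH
  /26 35.200.162.0: no
  /0 0.0.0.0: MATCH
Selected: next-hop 112.151.66.206 via wlan0 (matched /28)


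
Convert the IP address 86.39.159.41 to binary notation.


86 = 01010110
39 = 00100111
159 = 10011111
41 = 00101001
Binary: 01010110.00100111.10011111.00101001


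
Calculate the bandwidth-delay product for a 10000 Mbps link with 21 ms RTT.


BDP = bandwidth * RTT
= 10000 Mbps * 21 ms
= 10000 * 1e6 * 21 / 1000 bits
= 210000000 bits
= 26250000 bytes
= 25634.7656 KB
BDP = 210000000 bits (26250000 bytes)


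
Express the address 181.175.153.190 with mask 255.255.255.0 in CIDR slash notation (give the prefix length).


Binary: 11111111.11111111.11111111.00000000
Count leading 1s
Prefix: /24


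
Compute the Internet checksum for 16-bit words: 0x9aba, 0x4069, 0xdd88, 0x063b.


Sum all words (with carry folding):
+ 0x9aba = 0x9aba
+ 0x4069 = 0xdb23
+ 0xdd88 = 0xb8ac
+ 0x063b = 0xbee7
One's complement: ~0xbee7
Checksum = 0x4118


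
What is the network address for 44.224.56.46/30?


IP:   00101100.11100000.00111000.00101110
Mask: 11111111.11111111.11111111.11111100
AND operation:
Net:  00101100.11100000.00111000.00101100
Network: 44.224.56.44/30


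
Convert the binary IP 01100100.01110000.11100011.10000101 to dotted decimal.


01100100 = 100
01110000 = 112
11100011 = 227
10000101 = 133
IP: 100.112.227.133


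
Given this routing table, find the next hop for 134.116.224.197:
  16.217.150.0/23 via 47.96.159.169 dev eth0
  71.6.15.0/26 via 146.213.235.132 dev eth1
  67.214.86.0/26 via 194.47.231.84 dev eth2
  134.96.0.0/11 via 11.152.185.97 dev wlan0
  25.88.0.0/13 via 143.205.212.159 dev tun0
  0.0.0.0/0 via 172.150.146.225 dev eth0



Longest prefix match for 134.116.224.197:
  /23 16.217.150.0: no
  /26 71.6.15.0: no
  /26 67.214.86.0: no
  /11 134.96.0.0: MATCH
  /13 25.88.0.0: no
  /0 0.0.0.0: MATCH
Selected: next-hop 11.152.185.97 via wlan0 (matched /11)


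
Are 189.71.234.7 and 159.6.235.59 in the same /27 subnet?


Mask: 255.255.255.224
189.71.234.7 AND mask = 189.71.234.0
159.6.235.59 AND mask = 159.6.235.32
No, different subnets (189.71.234.0 vs 159.6.235.32)


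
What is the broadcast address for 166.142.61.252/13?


Network: 166.136.0.0/13
Host bits = 19
Set all host bits to 1:
Broadcast: 166.143.255.255


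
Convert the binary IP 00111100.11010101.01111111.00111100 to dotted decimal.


00111100 = 60
11010101 = 213
01111111 = 127
00111100 = 60
IP: 60.213.127.60


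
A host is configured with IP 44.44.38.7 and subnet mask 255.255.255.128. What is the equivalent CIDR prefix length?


Binary: 11111111.11111111.11111111.10000000
Count leading 1s
Prefix: /25


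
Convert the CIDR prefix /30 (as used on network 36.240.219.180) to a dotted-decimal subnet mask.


/30 means 30 network bits, 2 host bits
Binary: 11111111111111111111111111111100
Mask: 255.255.255.252


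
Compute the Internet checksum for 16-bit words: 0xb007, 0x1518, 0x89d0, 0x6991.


Sum all words (with carry folding):
+ 0xb007 = 0xb007
+ 0x1518 = 0xc51f
+ 0x89d0 = 0x4ef0
+ 0x6991 = 0xb881
One's complement: ~0xb881
Checksum = 0x477e


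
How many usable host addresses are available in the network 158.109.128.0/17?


Host bits = 32 - 17 = 15
Total addresses = 2^15 = 32768
Usable = total - 2 (network and broadcast)
Usable hosts: 32766


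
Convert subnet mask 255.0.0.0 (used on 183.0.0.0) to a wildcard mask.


Subnet mask: 255.0.0.0
Wildcard = 255.255.255.255 - subnet mask
255 - 255 = 0
255 - 0 = 255
255 - 0 = 255
255 - 0 = 255
Wildcard: 0.255.255.255


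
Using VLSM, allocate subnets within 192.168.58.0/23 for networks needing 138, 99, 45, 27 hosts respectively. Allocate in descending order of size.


138 hosts -> /24 (254 usable): 192.168.58.0/24
99 hosts -> /25 (126 usable): 192.168.59.0/25
45 hosts -> /26 (62 usable): 192.168.59.128/26
27 hosts -> /27 (30 usable): 192.168.59.192/27
Allocation: 192.168.58.0/24 (138 hosts, 254 usable); 192.168.59.0/25 (99 hosts, 126 usable); 192.168.59.128/26 (45 hosts, 62 usable); 192.168.59.192/27 (27 hosts, 30 usable)


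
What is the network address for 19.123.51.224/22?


IP:   00010011.01111011.00110011.11100000
Mask: 11111111.11111111.11111100.00000000
AND operation:
Net:  00010011.01111011.00110000.00000000
Network: 19.123.48.0/22


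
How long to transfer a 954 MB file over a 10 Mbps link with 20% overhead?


Effective throughput = 10 * (1 - 20/100) = 8 Mbps
File size in Mb = 954 * 8 = 7632 Mb
Time = 7632 / 8
Time = 954 seconds


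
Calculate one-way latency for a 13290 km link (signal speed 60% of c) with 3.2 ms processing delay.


Speed = 0.6 * 3e5 km/s = 180000 km/s
Propagation delay = 13290 / 180000 = 0.0738 s = 73.8333 ms
Processing delay = 3.2 ms
Total one-way latency = 77.0333 ms


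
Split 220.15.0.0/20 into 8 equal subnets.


New prefix = 20 + 3 = 23
Each subnet has 512 addresses
  220.15.0.0/23
  220.15.2.0/23
  220.15.4.0/23
  220.15.6.0/23
  220.15.8.0/23
  220.15.10.0/23
  220.15.12.0/23
  220.15.14.0/23
Subnets: 220.15.0.0/23, 220.15.2.0/23, 220.15.4.0/23, 220.15.6.0/23, 220.15.8.0/23, 220.15.10.0/23, 220.15.12.0/23, 220.15.14.0/23


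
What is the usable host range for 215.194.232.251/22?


Network: 215.194.232.0
Broadcast: 215.194.235.255
First usable = network + 1
Last usable = broadcast - 1
Range: 215.194.232.1 to 215.194.235.254


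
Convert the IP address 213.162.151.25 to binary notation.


213 = 11010101
162 = 10100010
151 = 10010111
25 = 00011001
Binary: 11010101.10100010.10010111.00011001


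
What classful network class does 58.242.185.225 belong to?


First octet: 58
Binary: 00111010
0xxxxxxx -> Class A (1-126)
Class A, default mask 255.0.0.0 (/8)


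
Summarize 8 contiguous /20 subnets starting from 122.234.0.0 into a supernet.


Original prefix: /20
Number of subnets: 8 = 2^3
New prefix = 20 - 3 = 17
Supernet: 122.234.0.0/17


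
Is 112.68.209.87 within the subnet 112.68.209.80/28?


Subnet network: 112.68.209.80
Test IP AND mask: 112.68.209.80
Yes, 112.68.209.87 is in 112.68.209.80/28


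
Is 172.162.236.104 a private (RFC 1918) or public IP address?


RFC 1918 private ranges:
  10.0.0.0/8 (10.0.0.0 - 10.255.255.255)
  172.16.0.0/12 (172.16.0.0 - 172.31.255.255)
  192.168.0.0/16 (192.168.0.0 - 192.168.255.255)
Public (not in any RFC 1918 range)


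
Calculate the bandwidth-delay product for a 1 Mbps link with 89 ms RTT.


BDP = bandwidth * RTT
= 1 Mbps * 89 ms
= 1 * 1e6 * 89 / 1000 bits
= 89000 bits
= 11125 bytes
= 10.8643 KB
BDP = 89000 bits (11125 bytes)


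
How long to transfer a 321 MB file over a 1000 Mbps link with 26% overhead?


Effective throughput = 1000 * (1 - 26/100) = 740 Mbps
File size in Mb = 321 * 8 = 2568 Mb
Time = 2568 / 740
Time = 3.4703 seconds


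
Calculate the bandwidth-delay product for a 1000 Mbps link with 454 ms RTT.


BDP = bandwidth * RTT
= 1000 Mbps * 454 ms
= 1000 * 1e6 * 454 / 1000 bits
= 454000000 bits
= 56750000 bytes
= 55419.9219 KB
BDP = 454000000 bits (56750000 bytes)


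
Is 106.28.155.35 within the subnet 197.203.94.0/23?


Subnet network: 197.203.94.0
Test IP AND mask: 106.28.154.0
No, 106.28.155.35 is not in 197.203.94.0/23


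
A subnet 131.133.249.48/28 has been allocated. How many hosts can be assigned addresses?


Host bits = 32 - 28 = 4
Total addresses = 2^4 = 16
Usable = total - 2 (network and broadcast)
Usable hosts: 14


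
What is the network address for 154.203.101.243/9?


IP:   10011010.11001011.01100101.11110011
Mask: 11111111.10000000.00000000.00000000
AND operation:
Net:  10011010.10000000.00000000.00000000
Network: 154.128.0.0/9


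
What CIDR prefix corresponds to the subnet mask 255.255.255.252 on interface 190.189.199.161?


Binary: 11111111.11111111.11111111.11111100
Count leading 1s
Prefix: /30


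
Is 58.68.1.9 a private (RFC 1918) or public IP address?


RFC 1918 private ranges:
  10.0.0.0/8 (10.0.0.0 - 10.255.255.255)
  172.16.0.0/12 (172.16.0.0 - 172.31.255.255)
  192.168.0.0/16 (192.168.0.0 - 192.168.255.255)
Public (not in any RFC 1918 range)


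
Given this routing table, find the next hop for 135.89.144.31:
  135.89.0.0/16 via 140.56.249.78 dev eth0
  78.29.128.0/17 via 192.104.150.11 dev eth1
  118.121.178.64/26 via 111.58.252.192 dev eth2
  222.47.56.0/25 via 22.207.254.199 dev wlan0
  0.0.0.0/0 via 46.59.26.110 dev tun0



Longest prefix match for 135.89.144.31:
  /16 135.89.0.0: MATCH
  /17 78.29.128.0: no
  /26 118.121.178.64: no
  /25 222.47.56.0: no
  /0 0.0.0.0: MATCH
Selected: next-hop 140.56.249.78 via eth0 (matched /16)


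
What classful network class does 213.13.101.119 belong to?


First octet: 213
Binary: 11010101
110xxxxx -> Class C (192-223)
Class C, default mask 255.255.255.0 (/24)


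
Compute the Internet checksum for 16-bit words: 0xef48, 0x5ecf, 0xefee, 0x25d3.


Sum all words (with carry folding):
+ 0xef48 = 0xef48
+ 0x5ecf = 0x4e18
+ 0xefee = 0x3e07
+ 0x25d3 = 0x63da
One's complement: ~0x63da
Checksum = 0x9c25


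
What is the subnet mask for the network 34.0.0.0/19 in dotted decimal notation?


/19 means 19 network bits, 13 host bits
Binary: 11111111111111111110000000000000
Mask: 255.255.224.0


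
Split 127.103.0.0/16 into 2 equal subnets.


New prefix = 16 + 1 = 17
Each subnet has 32768 addresses
  127.103.0.0/17
  127.103.128.0/17
Subnets: 127.103.0.0/17, 127.103.128.0/17


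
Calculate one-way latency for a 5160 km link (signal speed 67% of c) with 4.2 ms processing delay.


Speed = 0.67 * 3e5 km/s = 201000 km/s
Propagation delay = 5160 / 201000 = 0.0257 s = 25.6716 ms
Processing delay = 4.2 ms
Total one-way latency = 29.8716 ms


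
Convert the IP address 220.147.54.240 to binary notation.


220 = 11011100
147 = 10010011
54 = 00110110
240 = 11110000
Binary: 11011100.10010011.00110110.11110000


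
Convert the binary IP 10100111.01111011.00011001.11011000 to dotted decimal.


10100111 = 167
01111011 = 123
00011001 = 25
11011000 = 216
IP: 167.123.25.216


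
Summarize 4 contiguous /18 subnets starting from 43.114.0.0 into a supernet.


Original prefix: /18
Number of subnets: 4 = 2^2
New prefix = 18 - 2 = 16
Supernet: 43.114.0.0/16


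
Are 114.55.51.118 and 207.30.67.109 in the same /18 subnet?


Mask: 255.255.192.0
114.55.51.118 AND mask = 114.55.0.0
207.30.67.109 AND mask = 207.30.64.0
No, different subnets (114.55.0.0 vs 207.30.64.0)


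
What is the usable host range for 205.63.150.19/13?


Network: 205.56.0.0
Broadcast: 205.63.255.255
First usable = network + 1
Last usable = broadcast - 1
Range: 205.56.0.1 to 205.63.255.254


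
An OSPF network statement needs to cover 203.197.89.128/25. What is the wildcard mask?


Subnet mask: 255.255.255.128
Wildcard = 255.255.255.255 - subnet mask
255 - 255 = 0
255 - 255 = 0
255 - 255 = 0
255 - 128 = 127
Wildcard: 0.0.0.127


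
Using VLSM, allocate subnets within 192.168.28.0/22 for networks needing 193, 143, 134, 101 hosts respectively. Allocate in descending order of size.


193 hosts -> /24 (254 usable): 192.168.28.0/24
143 hosts -> /24 (254 usable): 192.168.29.0/24
134 hosts -> /24 (254 usable): 192.168.30.0/24
101 hosts -> /25 (126 usable): 192.168.31.0/25
Allocation: 192.168.28.0/24 (193 hosts, 254 usable); 192.168.29.0/24 (143 hosts, 254 usable); 192.168.30.0/24 (134 hosts, 254 usable); 192.168.31.0/25 (101 hosts, 126 usable)


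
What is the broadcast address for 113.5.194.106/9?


Network: 113.0.0.0/9
Host bits = 23
Set all host bits to 1:
Broadcast: 113.127.255.255


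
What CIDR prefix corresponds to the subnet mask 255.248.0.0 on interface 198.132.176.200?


Binary: 11111111.11111000.00000000.00000000
Count leading 1s
Prefix: /13


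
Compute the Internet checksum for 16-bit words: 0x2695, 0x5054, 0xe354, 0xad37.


Sum all words (with carry folding):
+ 0x2695 = 0x2695
+ 0x5054 = 0x76e9
+ 0xe354 = 0x5a3e
+ 0xad37 = 0x0776
One's complement: ~0x0776
Checksum = 0xf889


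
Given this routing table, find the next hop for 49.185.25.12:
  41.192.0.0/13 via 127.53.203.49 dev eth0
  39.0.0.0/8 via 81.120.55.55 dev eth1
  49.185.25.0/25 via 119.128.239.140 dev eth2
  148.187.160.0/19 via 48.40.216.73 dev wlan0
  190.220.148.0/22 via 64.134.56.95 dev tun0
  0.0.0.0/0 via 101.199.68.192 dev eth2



Longest prefix match for 49.185.25.12:
  /13 41.192.0.0: no
  /8 39.0.0.0: no
  /25 49.185.25.0: MATCH
  /19 148.187.160.0: no
  /22 190.220.148.0: no
  /0 0.0.0.0: MATCH
Selected: next-hop 119.128.239.140 via eth2 (matched /25)


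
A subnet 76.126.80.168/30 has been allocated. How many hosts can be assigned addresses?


Host bits = 32 - 30 = 2
Total addresses = 2^2 = 4
Usable = total - 2 (network and broadcast)
Usable hosts: 2


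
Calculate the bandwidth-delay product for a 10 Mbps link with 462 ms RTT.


BDP = bandwidth * RTT
= 10 Mbps * 462 ms
= 10 * 1e6 * 462 / 1000 bits
= 4620000 bits
= 577500 bytes
= 563.9648 KB
BDP = 4620000 bits (577500 bytes)


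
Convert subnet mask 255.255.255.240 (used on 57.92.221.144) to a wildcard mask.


Subnet mask: 255.255.255.240
Wildcard = 255.255.255.255 - subnet mask
255 - 255 = 0
255 - 255 = 0
255 - 255 = 0
255 - 240 = 15
Wildcard: 0.0.0.15


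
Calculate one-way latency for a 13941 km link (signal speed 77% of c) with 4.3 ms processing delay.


Speed = 0.77 * 3e5 km/s = 231000 km/s
Propagation delay = 13941 / 231000 = 0.0604 s = 60.3506 ms
Processing delay = 4.3 ms
Total one-way latency = 64.6506 ms


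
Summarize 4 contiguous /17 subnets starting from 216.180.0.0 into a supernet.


Original prefix: /17
Number of subnets: 4 = 2^2
New prefix = 17 - 2 = 15
Supernet: 216.180.0.0/15


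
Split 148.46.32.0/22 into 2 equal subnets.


New prefix = 22 + 1 = 23
Each subnet has 512 addresses
  148.46.32.0/23
  148.46.34.0/23
Subnets: 148.46.32.0/23, 148.46.34.0/23


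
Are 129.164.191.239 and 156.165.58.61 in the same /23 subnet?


Mask: 255.255.254.0
129.164.191.239 AND mask = 129.164.190.0
156.165.58.61 AND mask = 156.165.58.0
No, different subnets (129.164.190.0 vs 156.165.58.0)


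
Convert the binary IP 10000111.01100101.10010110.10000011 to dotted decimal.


10000111 = 135
01100101 = 101
10010110 = 150
10000011 = 131
IP: 135.101.150.131


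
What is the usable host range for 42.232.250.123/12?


Network: 42.224.0.0
Broadcast: 42.239.255.255
First usable = network + 1
Last usable = broadcast - 1
Range: 42.224.0.1 to 42.239.255.254


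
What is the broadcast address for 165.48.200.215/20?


Network: 165.48.192.0/20
Host bits = 12
Set all host bits to 1:
Broadcast: 165.48.207.255


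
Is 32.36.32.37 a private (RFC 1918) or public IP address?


RFC 1918 private ranges:
  10.0.0.0/8 (10.0.0.0 - 10.255.255.255)
  172.16.0.0/12 (172.16.0.0 - 172.31.255.255)
  192.168.0.0/16 (192.168.0.0 - 192.168.255.255)
Public (not in any RFC 1918 range)


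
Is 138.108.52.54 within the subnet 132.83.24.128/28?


Subnet network: 132.83.24.128
Test IP AND mask: 138.108.52.48
No, 138.108.52.54 is not in 132.83.24.128/28


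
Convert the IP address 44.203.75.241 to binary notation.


44 = 00101100
203 = 11001011
75 = 01001011
241 = 11110001
Binary: 00101100.11001011.01001011.11110001


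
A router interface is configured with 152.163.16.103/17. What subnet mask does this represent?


/17 means 17 network bits, 15 host bits
Binary: 11111111111111111000000000000000
Mask: 255.255.128.0


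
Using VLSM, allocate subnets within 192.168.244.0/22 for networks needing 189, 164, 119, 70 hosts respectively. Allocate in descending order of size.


189 hosts -> /24 (254 usable): 192.168.244.0/24
164 hosts -> /24 (254 usable): 192.168.245.0/24
119 hosts -> /25 (126 usable): 192.168.246.0/25
70 hosts -> /25 (126 usable): 192.168.246.128/25
Allocation: 192.168.244.0/24 (189 hosts, 254 usable); 192.168.245.0/24 (164 hosts, 254 usable); 192.168.246.0/25 (119 hosts, 126 usable); 192.168.246.128/25 (70 hosts, 126 usable)


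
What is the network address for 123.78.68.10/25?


IP:   01111011.01001110.01000100.00001010
Mask: 11111111.11111111.11111111.10000000
AND operation:
Net:  01111011.01001110.01000100.00000000
Network: 123.78.68.0/25


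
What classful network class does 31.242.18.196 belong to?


First octet: 31
Binary: 00011111
0xxxxxxx -> Class A (1-126)
Class A, default mask 255.0.0.0 (/8)


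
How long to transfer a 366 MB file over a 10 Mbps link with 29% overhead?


Effective throughput = 10 * (1 - 29/100) = 7.1 Mbps
File size in Mb = 366 * 8 = 2928 Mb
Time = 2928 / 7.1
Time = 412.3944 seconds


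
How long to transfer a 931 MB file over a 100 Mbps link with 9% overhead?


Effective throughput = 100 * (1 - 9/100) = 91 Mbps
File size in Mb = 931 * 8 = 7448 Mb
Time = 7448 / 91
Time = 81.8462 seconds


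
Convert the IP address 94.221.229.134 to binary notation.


94 = 01011110
221 = 11011101
229 = 11100101
134 = 10000110
Binary: 01011110.11011101.11100101.10000110


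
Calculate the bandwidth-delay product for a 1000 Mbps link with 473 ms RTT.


BDP = bandwidth * RTT
= 1000 Mbps * 473 ms
= 1000 * 1e6 * 473 / 1000 bits
= 473000000 bits
= 59125000 bytes
= 57739.2578 KB
BDP = 473000000 bits (59125000 bytes)


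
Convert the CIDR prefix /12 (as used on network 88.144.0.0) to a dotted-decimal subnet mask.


/12 means 12 network bits, 20 host bits
Binary: 11111111111100000000000000000000
Mask: 255.240.0.0


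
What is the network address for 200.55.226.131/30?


IP:   11001000.00110111.11100010.10000011
Mask: 11111111.11111111.11111111.11111100
AND operation:
Net:  11001000.00110111.11100010.10000000
Network: 200.55.226.128/30


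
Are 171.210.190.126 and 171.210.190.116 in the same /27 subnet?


Mask: 255.255.255.224
171.210.190.126 AND mask = 171.210.190.96
171.210.190.116 AND mask = 171.210.190.96
Yes, same subnet (171.210.190.96)


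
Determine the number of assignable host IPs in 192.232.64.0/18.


Host bits = 32 - 18 = 14
Total addresses = 2^14 = 16384
Usable = total - 2 (network and broadcast)
Usable hosts: 16382


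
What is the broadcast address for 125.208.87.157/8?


Network: 125.0.0.0/8
Host bits = 24
Set all host bits to 1:
Broadcast: 125.255.255.255


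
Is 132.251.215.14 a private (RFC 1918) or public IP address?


RFC 1918 private ranges:
  10.0.0.0/8 (10.0.0.0 - 10.255.255.255)
  172.16.0.0/12 (172.16.0.0 - 172.31.255.255)
  192.168.0.0/16 (192.168.0.0 - 192.168.255.255)
Public (not in any RFC 1918 range)


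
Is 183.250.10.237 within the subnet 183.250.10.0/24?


Subnet network: 183.250.10.0
Test IP AND mask: 183.250.10.0
Yes, 183.250.10.237 is in 183.250.10.0/24


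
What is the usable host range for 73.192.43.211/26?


Network: 73.192.43.192
Broadcast: 73.192.43.255
First usable = network + 1
Last usable = broadcast - 1
Range: 73.192.43.193 to 73.192.43.254


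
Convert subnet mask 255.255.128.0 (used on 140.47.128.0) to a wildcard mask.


Subnet mask: 255.255.128.0
Wildcard = 255.255.255.255 - subnet mask
255 - 255 = 0
255 - 255 = 0
255 - 128 = 127
255 - 0 = 255
Wildcard: 0.0.127.255


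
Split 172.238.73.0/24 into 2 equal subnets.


New prefix = 24 + 1 = 25
Each subnet has 128 addresses
  172.238.73.0/25
  172.238.73.128/25
Subnets: 172.238.73.0/25, 172.238.73.128/25


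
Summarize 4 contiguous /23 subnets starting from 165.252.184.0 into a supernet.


Original prefix: /23
Number of subnets: 4 = 2^2
New prefix = 23 - 2 = 21
Supernet: 165.252.184.0/21


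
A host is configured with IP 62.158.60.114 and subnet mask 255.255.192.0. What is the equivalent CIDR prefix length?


Binary: 11111111.11111111.11000000.00000000
Count leading 1s
Prefix: /18


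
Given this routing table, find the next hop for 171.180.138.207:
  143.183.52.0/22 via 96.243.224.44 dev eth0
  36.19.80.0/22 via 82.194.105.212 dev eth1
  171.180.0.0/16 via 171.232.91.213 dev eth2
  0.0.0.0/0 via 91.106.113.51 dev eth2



Longest prefix match for 171.180.138.207:
  /22 143.183.52.0: no
  /22 36.19.80.0: no
  /16 171.180.0.0: MATCH
  /0 0.0.0.0: MATCH
Selected: next-hop 171.232.91.213 via eth2 (matched /16)


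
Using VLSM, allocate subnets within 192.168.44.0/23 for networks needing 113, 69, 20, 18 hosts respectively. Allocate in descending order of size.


113 hosts -> /25 (126 usable): 192.168.44.0/25
69 hosts -> /25 (126 usable): 192.168.44.128/25
20 hosts -> /27 (30 usable): 192.168.45.0/27
18 hosts -> /27 (30 usable): 192.168.45.32/27
Allocation: 192.168.44.0/25 (113 hosts, 126 usable); 192.168.44.128/25 (69 hosts, 126 usable); 192.168.45.0/27 (20 hosts, 30 usable); 192.168.45.32/27 (18 hosts, 30 usable)


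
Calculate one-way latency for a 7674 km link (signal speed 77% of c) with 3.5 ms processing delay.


Speed = 0.77 * 3e5 km/s = 231000 km/s
Propagation delay = 7674 / 231000 = 0.0332 s = 33.2208 ms
Processing delay = 3.5 ms
Total one-way latency = 36.7208 ms


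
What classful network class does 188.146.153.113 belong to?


First octet: 188
Binary: 10111100
10xxxxxx -> Class B (128-191)
Class B, default mask 255.255.0.0 (/16)


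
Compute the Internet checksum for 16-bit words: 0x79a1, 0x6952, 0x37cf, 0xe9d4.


Sum all words (with carry folding):
+ 0x79a1 = 0x79a1
+ 0x6952 = 0xe2f3
+ 0x37cf = 0x1ac3
+ 0xe9d4 = 0x0498
One's complement: ~0x0498
Checksum = 0xfb67


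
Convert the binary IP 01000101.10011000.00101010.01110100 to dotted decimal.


01000101 = 69
10011000 = 152
00101010 = 42
01110100 = 116
IP: 69.152.42.116


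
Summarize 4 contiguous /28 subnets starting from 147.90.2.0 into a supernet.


Original prefix: /28
Number of subnets: 4 = 2^2
New prefix = 28 - 2 = 26
Supernet: 147.90.2.0/26


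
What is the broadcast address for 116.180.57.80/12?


Network: 116.176.0.0/12
Host bits = 20
Set all host bits to 1:
Broadcast: 116.191.255.255


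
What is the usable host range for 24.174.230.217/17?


Network: 24.174.128.0
Broadcast: 24.174.255.255
First usable = network + 1
Last usable = broadcast - 1
Range: 24.174.128.1 to 24.174.255.254


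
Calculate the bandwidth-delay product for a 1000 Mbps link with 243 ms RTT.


BDP = bandwidth * RTT
= 1000 Mbps * 243 ms
= 1000 * 1e6 * 243 / 1000 bits
= 243000000 bits
= 30375000 bytes
= 29663.0859 KB
BDP = 243000000 bits (30375000 bytes)


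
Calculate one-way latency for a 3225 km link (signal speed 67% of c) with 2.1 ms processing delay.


Speed = 0.67 * 3e5 km/s = 201000 km/s
Propagation delay = 3225 / 201000 = 0.016 s = 16.0448 ms
Processing delay = 2.1 ms
Total one-way latency = 18.1448 ms


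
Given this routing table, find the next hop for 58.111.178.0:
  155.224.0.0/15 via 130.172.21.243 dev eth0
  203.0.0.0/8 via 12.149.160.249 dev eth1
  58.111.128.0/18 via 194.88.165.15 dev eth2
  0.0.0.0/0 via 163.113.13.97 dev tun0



Longest prefix match for 58.111.178.0:
  /15 155.224.0.0: no
  /8 203.0.0.0: no
  /18 58.111.128.0: MATCH
  /0 0.0.0.0: MATCH
Selected: next-hop 194.88.165.15 via eth2 (matched /18)


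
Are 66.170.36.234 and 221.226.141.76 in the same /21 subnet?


Mask: 255.255.248.0
66.170.36.234 AND mask = 66.170.32.0
221.226.141.76 AND mask = 221.226.136.0
No, different subnets (66.170.32.0 vs 221.226.136.0)


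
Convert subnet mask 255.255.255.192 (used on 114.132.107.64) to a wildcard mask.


Subnet mask: 255.255.255.192
Wildcard = 255.255.255.255 - subnet mask
255 - 255 = 0
255 - 255 = 0
255 - 255 = 0
255 - 192 = 63
Wildcard: 0.0.0.63


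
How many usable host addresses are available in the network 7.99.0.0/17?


Host bits = 32 - 17 = 15
Total addresses = 2^15 = 32768
Usable = total - 2 (network and broadcast)
Usable hosts: 32766


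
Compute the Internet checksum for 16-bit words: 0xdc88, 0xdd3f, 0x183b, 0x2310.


Sum all words (with carry folding):
+ 0xdc88 = 0xdc88
+ 0xdd3f = 0xb9c8
+ 0x183b = 0xd203
+ 0x2310 = 0xf513
One's complement: ~0xf513
Checksum = 0x0aec
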